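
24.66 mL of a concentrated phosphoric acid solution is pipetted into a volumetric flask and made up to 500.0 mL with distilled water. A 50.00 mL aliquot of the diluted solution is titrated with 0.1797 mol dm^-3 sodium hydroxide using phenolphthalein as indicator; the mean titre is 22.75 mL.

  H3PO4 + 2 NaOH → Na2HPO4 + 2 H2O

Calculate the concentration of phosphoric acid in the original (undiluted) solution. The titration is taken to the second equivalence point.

0.8289 mol/L

n(NaOH) = 0.02275 × 0.1797 = 4.088 × 10^-3 mol
From the 1:2 ratio, n(H3PO4) in the aliquot = 1/2 × 4.088 × 10^-3 = 2.044 × 10^-3 mol
[H3PO4]_dilute = 2.044 × 10^-3 / 0.05000 = 0.04088 mol/L
Dilution factor = 500.0 / 24.66 = 20.28
[H3PO4]_stock = 0.04088 × 20.28 = 0.8289 mol/L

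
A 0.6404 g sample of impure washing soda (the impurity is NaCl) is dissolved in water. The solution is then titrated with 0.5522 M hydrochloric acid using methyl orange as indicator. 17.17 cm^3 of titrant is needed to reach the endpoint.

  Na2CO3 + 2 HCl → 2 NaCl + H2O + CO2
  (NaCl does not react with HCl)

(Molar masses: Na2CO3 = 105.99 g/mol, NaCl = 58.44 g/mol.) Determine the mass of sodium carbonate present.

0.5025 g

n(HCl) = 0.01717 × 0.5522 = 9.481 × 10^-3 mol
Let x = n(Na2CO3), y = n(NaCl).
Titrant: 2x = 9.481 × 10^-3;  mass: 105.99x + 58.44y = 0.6404
Solving, x = 4.741 × 10^-3 mol, y = 2.360 × 10^-3 mol
mass of Na2CO3 = 4.741 × 10^-3 × 105.99 = 0.5025 g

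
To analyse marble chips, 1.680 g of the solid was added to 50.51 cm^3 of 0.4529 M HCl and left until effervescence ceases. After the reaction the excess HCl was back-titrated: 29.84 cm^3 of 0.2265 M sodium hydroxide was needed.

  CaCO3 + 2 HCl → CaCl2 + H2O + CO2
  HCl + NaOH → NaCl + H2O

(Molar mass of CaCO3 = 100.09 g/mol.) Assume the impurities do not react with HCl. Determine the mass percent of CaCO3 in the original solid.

48.01 %

n(HCl) added = 0.05051 × 0.4529 = 0.02288 mol
n(NaOH) used in back-titration = 0.02984 × 0.2265 = 6.759 × 10^-3 mol
n(HCl) left over = 6.759 × 10^-3 mol (1:1 ratio)
n(HCl) consumed by analyte = 0.02288 − 6.759 × 10^-3 = 0.01612 mol
From the 1:2 ratio, n(CaCO3) = 1/2 × 0.01612 = 8.059 × 10^-3 mol
mass of CaCO3 = 8.059 × 10^-3 × 100.09 = 0.8066 g
% CaCO3 = 0.8066 / 1.680 × 100 = 48.01 %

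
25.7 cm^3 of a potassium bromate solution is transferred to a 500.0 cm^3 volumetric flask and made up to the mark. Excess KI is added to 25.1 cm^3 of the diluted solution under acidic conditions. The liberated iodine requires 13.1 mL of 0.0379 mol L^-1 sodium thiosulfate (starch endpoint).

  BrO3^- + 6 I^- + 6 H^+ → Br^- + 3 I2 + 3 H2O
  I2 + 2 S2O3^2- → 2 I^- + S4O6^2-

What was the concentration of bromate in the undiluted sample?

n(S2O3^2-) = 0.0131 × 0.0379 = 4.96 × 10^-4 mol
n(I2) = n(S2O3^2-)/2 = 2.48 × 10^-4 mol
From the 1:3 ratio, n(BrO3^-) in the aliquot = 1/3 × 2.48 × 10^-4 = 8.27 × 10^-5 mol
[BrO3^-]_dilute = 8.27 × 10^-5 / 0.0251 = 0.00330 mol/L
[BrO3^-]_original = 0.00330 × 500.0/25.7 = 0.0641 mol/L

0.0641 mol/L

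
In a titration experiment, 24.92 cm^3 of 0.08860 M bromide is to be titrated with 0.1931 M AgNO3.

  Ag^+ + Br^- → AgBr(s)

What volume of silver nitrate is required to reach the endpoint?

n(Br-) = 0.02492 L × 0.08860 mol/L = 2.208 × 10^-3 mol
n(AgNO3) = 2.208 × 10^-3 mol (1:1 stoichiometry)
V(AgNO3) = 2.208 × 10^-3 mol / 0.1931 mol/L = 0.01143 L = 11.43 mL

11.43 mL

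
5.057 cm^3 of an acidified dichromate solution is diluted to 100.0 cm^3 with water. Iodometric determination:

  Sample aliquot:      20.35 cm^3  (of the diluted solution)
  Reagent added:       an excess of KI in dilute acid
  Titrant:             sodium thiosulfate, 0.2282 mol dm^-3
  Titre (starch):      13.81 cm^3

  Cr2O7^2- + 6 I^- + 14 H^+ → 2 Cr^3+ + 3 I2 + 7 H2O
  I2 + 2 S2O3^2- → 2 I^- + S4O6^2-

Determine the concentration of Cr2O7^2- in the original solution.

0.5104 mol/L

n(S2O3^2-) = 0.01381 × 0.2282 = 3.151 × 10^-3 mol
n(I2) = n(S2O3^2-)/2 = 1.576 × 10^-3 mol
From the 1:3 ratio, n(Cr2O7^2-) in the aliquot = 1/3 × 1.576 × 10^-3 = 5.252 × 10^-4 mol
[Cr2O7^2-]_dilute = 5.252 × 10^-4 / 0.02035 = 0.02581 mol/L
[Cr2O7^2-]_original = 0.02581 × 100.0/5.057 = 0.5104 mol/L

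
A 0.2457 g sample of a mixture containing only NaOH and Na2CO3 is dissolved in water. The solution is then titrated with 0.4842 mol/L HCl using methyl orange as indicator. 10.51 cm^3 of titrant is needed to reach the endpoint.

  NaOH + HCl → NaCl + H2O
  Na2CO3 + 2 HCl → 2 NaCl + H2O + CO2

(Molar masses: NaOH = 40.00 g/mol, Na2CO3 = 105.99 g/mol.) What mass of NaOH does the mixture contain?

n(HCl) = 0.01051 × 0.4842 = 5.089 × 10^-3 mol
Let x = n(NaOH), y = n(Na2CO3).
Titrant: 1x + 2y = 5.089 × 10^-3;  mass: 40.00x + 105.99y = 0.2457
Solving, x = 1.846 × 10^-3 mol, y = 1.621 × 10^-3 mol
mass of NaOH = 1.846 × 10^-3 × 40.00 = 0.07384 g

0.07384 g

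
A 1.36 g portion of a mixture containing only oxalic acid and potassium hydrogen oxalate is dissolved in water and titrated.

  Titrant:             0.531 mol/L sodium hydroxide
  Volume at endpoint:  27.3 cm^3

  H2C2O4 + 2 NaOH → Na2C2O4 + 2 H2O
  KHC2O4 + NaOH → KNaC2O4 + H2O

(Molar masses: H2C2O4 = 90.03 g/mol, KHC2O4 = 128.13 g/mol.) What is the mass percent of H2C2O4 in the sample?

n(NaOH) = 0.0273 × 0.531 = 0.0145 mol
Let x = n(H2C2O4), y = n(KHC2O4).
Titrant: 2x + 1y = 0.0145;  mass: 90.03x + 128.13y = 1.36
Solving, x = 2.99 × 10^-3 mol, y = 8.51 × 10^-3 mol
mass of H2C2O4 = 2.99 × 10^-3 × 90.03 = 0.269 g
% H2C2O4 = 0.269 / 1.36 × 100 = 19.8 %

19.8 %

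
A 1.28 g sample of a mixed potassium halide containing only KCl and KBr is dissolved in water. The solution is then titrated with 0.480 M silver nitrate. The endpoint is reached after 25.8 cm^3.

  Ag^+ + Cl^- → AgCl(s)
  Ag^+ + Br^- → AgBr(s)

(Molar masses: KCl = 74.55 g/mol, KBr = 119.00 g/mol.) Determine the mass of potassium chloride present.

0.325 g

n(AgNO3) = 0.0258 × 0.480 = 0.0124 mol
Let x = n(KCl), y = n(KBr).
Titrant: 1x + 1y = 0.0124;  mass: 74.55x + 119.00y = 1.28
Solving, x = 4.36 × 10^-3 mol, y = 8.03 × 10^-3 mol
mass of KCl = 4.36 × 10^-3 × 74.55 = 0.325 g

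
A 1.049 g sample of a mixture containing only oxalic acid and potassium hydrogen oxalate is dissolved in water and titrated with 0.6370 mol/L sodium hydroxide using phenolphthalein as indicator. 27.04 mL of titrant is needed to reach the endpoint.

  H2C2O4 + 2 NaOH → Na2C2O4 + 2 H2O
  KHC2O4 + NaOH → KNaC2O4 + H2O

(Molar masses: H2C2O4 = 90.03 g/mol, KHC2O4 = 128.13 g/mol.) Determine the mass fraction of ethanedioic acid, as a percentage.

n(NaOH) = 0.02704 × 0.6370 = 0.01722 mol
Let x = n(H2C2O4), y = n(KHC2O4).
Titrant: 2x + 1y = 0.01722;  mass: 90.03x + 128.13y = 1.049
Solving, x = 6.966 × 10^-3 mol, y = 3.292 × 10^-3 mol
mass of H2C2O4 = 6.966 × 10^-3 × 90.03 = 0.6272 g
% H2C2O4 = 0.6272 / 1.049 × 100 = 59.79 %

59.79 %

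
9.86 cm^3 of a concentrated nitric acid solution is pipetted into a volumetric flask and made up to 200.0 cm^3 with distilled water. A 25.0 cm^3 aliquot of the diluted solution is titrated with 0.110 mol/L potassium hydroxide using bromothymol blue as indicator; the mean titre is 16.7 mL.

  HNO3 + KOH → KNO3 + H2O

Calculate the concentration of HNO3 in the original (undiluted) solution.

n(KOH) = 0.0167 × 0.110 = 1.84 × 10^-3 mol
n(HNO3) in the aliquot = 1.84 × 10^-3 mol (1:1 ratio)
[HNO3]_dilute = 1.84 × 10^-3 / 0.0250 = 0.0735 mol/L
Dilution factor = 200.0 / 9.86 = 20.28
[HNO3]_stock = 0.0735 × 20.28 = 1.49 mol/L

1.49 mol/L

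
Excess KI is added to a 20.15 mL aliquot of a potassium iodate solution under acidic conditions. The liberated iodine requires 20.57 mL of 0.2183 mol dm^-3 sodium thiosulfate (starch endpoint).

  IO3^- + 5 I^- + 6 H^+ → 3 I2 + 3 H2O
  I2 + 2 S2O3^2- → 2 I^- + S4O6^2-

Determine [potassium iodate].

0.03714 mol/L

n(S2O3^2-) = 0.02057 × 0.2183 = 4.490 × 10^-3 mol
n(I2) = n(S2O3^2-)/2 = 2.245 × 10^-3 mol
From the 1:3 ratio, n(IO3^-) in the aliquot = 1/3 × 2.245 × 10^-3 = 7.484 × 10^-4 mol
[IO3^-] = 7.484 × 10^-4 / 0.02015 = 0.03714 mol/L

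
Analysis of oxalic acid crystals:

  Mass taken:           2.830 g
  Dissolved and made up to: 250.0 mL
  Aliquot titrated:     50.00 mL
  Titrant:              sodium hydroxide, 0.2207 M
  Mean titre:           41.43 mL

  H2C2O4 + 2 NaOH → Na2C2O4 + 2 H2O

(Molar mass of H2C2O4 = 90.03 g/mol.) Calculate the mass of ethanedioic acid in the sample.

n(NaOH) per titration = 0.04143 × 0.2207 = 9.144 × 10^-3 mol
From the 1:2 ratio, n(H2C2O4) in each aliquot = 1/2 × 9.144 × 10^-3 = 4.572 × 10^-3 mol
n(H2C2O4) in the whole flask = 4.572 × 10^-3 × 250.0/50.00 = 0.02286 mol
mass of H2C2O4 = 0.02286 × 90.03 = 2.058 g

2.058 g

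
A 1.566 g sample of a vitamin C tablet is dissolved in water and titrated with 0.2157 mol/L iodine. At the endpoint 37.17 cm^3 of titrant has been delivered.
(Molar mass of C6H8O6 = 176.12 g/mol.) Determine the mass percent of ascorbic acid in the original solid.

90.17 %

C6H8O6 + I2 → C6H6O6 + 2 HI
n(I2) = 0.03717 L × 0.2157 mol/L = 8.018 × 10^-3 mol
n(C6H8O6) = 8.018 × 10^-3 mol (1:1 ratio)
mass of C6H8O6 = 8.018 × 10^-3 × 176.12 g/mol = 1.412 g
% C6H8O6 = 1.412 / 1.566 × 100 = 90.17 %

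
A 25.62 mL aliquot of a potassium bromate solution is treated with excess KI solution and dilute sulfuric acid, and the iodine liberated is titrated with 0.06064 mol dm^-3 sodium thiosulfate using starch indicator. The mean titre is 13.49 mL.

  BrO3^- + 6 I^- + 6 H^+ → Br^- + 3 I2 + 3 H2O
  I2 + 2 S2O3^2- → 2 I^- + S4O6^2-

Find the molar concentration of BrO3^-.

n(S2O3^2-) = 0.01349 × 0.06064 = 8.180 × 10^-4 mol
n(I2) = n(S2O3^2-)/2 = 4.090 × 10^-4 mol
From the 1:3 ratio, n(BrO3^-) in the aliquot = 1/3 × 4.090 × 10^-4 = 1.363 × 10^-4 mol
[BrO3^-] = 1.363 × 10^-4 / 0.02562 = 0.005322 mol/L

0.005322 mol/L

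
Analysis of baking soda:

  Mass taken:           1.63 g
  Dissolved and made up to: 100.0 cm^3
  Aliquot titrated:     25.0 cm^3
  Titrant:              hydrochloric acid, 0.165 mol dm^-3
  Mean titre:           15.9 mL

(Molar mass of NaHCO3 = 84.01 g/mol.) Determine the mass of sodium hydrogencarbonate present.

NaHCO3 + HCl → NaCl + H2O + CO2
n(HCl) per titration = 0.0159 × 0.165 = 2.62 × 10^-3 mol
n(NaHCO3) in each aliquot = 2.62 × 10^-3 mol (1:1 ratio)
n(NaHCO3) in the whole flask = 2.62 × 10^-3 × 100.0/25.0 = 0.0105 mol
mass of NaHCO3 = 0.0105 × 84.01 = 0.882 g

0.882 g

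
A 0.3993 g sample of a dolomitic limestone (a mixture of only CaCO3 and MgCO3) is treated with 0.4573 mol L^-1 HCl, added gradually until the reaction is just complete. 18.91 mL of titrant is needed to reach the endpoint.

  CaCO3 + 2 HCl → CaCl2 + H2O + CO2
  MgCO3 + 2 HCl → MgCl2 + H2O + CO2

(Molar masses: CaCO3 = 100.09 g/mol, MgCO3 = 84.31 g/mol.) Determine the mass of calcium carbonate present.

n(HCl) = 0.01891 × 0.4573 = 8.648 × 10^-3 mol
Let x = n(CaCO3), y = n(MgCO3).
Titrant: 2x + 2y = 8.648 × 10^-3;  mass: 100.09x + 84.31y = 0.3993
Solving, x = 2.203 × 10^-3 mol, y = 2.121 × 10^-3 mol
mass of CaCO3 = 2.203 × 10^-3 × 100.09 = 0.2205 g

0.2205 g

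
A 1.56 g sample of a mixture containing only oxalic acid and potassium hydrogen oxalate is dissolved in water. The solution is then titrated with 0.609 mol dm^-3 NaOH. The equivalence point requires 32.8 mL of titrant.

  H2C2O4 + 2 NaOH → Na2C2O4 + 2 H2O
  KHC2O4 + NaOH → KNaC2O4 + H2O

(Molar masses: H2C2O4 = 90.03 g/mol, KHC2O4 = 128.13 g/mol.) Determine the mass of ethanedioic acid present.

0.541 g

n(NaOH) = 0.0328 × 0.609 = 0.0200 mol
Let x = n(H2C2O4), y = n(KHC2O4).
Titrant: 2x + 1y = 0.0200;  mass: 90.03x + 128.13y = 1.56
Solving, x = 6.01 × 10^-3 mol, y = 7.95 × 10^-3 mol
mass of H2C2O4 = 6.01 × 10^-3 × 90.03 = 0.541 g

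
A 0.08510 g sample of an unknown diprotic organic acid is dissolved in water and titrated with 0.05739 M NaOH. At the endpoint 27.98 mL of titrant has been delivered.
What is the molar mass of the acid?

106.0 g/mol

n(NaOH) = 0.02798 L × 0.05739 mol/L = 1.606 × 10^-3 mol
From the 1:2 ratio, n(H2A) = 1/2 × 1.606 × 10^-3 = 8.029 × 10^-4 mol
M = m / n = 0.08510 g / 8.029 × 10^-4 mol = 106.0 g/mol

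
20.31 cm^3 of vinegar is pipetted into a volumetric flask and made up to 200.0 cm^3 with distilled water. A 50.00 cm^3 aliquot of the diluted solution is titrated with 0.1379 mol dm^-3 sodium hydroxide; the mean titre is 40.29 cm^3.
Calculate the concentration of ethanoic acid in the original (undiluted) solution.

1.094 mol/L

CH3COOH + NaOH → CH3COONa + H2O
n(NaOH) = 0.04029 × 0.1379 = 5.556 × 10^-3 mol
n(CH3COOH) in the aliquot = 5.556 × 10^-3 mol (1:1 ratio)
[CH3COOH]_dilute = 5.556 × 10^-3 / 0.05000 = 0.1111 mol/L
Dilution factor = 200.0 / 20.31 = 9.847
[CH3COOH]_stock = 0.1111 × 9.847 = 1.094 mol/L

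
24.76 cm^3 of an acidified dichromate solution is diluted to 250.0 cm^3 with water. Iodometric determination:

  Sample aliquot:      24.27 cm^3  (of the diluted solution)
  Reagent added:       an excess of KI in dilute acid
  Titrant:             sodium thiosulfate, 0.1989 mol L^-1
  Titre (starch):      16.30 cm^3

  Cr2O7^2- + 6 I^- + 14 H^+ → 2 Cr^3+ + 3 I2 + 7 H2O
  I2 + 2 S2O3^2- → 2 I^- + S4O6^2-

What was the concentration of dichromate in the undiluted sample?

n(S2O3^2-) = 0.01630 × 0.1989 = 3.242 × 10^-3 mol
n(I2) = n(S2O3^2-)/2 = 1.621 × 10^-3 mol
From the 1:3 ratio, n(Cr2O7^2-) in the aliquot = 1/3 × 1.621 × 10^-3 = 5.403 × 10^-4 mol
[Cr2O7^2-]_dilute = 5.403 × 10^-4 / 0.02427 = 0.02226 mol/L
[Cr2O7^2-]_original = 0.02226 × 250.0/24.76 = 0.2248 mol/L

0.2248 mol/L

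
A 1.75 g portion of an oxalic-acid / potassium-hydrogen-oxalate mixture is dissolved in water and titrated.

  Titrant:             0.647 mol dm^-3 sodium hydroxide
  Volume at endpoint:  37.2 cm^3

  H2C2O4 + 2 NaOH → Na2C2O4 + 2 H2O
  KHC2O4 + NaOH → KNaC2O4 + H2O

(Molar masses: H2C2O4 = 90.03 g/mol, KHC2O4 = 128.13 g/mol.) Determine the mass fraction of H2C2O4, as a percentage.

n(NaOH) = 0.0372 × 0.647 = 0.0241 mol
Let x = n(H2C2O4), y = n(KHC2O4).
Titrant: 2x + 1y = 0.0241;  mass: 90.03x + 128.13y = 1.75
Solving, x = 8.02 × 10^-3 mol, y = 8.02 × 10^-3 mol
mass of H2C2O4 = 8.02 × 10^-3 × 90.03 = 0.722 g
% H2C2O4 = 0.722 / 1.75 × 100 = 41.3 %

41.3 %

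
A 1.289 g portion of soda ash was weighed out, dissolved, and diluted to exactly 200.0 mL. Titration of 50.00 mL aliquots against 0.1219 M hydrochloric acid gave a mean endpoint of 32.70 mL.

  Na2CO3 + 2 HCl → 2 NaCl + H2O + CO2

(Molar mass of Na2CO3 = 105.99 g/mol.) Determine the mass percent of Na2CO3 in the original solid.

65.55 %

n(HCl) per titration = 0.03270 × 0.1219 = 3.986 × 10^-3 mol
From the 1:2 ratio, n(Na2CO3) in each aliquot = 1/2 × 3.986 × 10^-3 = 1.993 × 10^-3 mol
n(Na2CO3) in the whole flask = 1.993 × 10^-3 × 200.0/50.00 = 7.972 × 10^-3 mol
mass of Na2CO3 = 7.972 × 10^-3 × 105.99 = 0.8450 g
% Na2CO3 = 0.8450 / 1.289 × 100 = 65.55 %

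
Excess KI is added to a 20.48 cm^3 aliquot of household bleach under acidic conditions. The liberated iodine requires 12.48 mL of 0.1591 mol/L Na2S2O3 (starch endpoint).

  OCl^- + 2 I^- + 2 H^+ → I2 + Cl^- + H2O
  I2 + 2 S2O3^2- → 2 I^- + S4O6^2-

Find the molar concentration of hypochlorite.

n(S2O3^2-) = 0.01248 × 0.1591 = 1.986 × 10^-3 mol
n(I2) = n(S2O3^2-)/2 = 9.928 × 10^-4 mol
n(OCl^-) in the aliquot = 9.928 × 10^-4 mol (1:1 ratio)
[OCl^-] = 9.928 × 10^-4 / 0.02048 = 0.04848 mol/L

0.04848 mol/L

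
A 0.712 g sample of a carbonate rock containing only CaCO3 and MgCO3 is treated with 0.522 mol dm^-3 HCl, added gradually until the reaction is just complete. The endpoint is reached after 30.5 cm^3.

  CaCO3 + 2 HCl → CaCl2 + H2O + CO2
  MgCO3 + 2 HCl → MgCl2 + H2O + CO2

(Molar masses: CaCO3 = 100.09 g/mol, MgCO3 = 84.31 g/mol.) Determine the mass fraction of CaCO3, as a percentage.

36.4 %

n(HCl) = 0.0305 × 0.522 = 0.0159 mol
Let x = n(CaCO3), y = n(MgCO3).
Titrant: 2x + 2y = 0.0159;  mass: 100.09x + 84.31y = 0.712
Solving, x = 2.59 × 10^-3 mol, y = 5.37 × 10^-3 mol
mass of CaCO3 = 2.59 × 10^-3 × 100.09 = 0.259 g
% CaCO3 = 0.259 / 0.712 × 100 = 36.4 %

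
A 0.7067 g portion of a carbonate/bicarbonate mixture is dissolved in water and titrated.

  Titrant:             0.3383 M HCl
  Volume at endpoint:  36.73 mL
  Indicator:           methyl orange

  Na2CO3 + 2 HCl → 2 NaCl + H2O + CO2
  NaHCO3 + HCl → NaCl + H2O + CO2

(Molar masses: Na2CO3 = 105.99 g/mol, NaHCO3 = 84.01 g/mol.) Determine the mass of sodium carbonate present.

0.5761 g

n(HCl) = 0.03673 × 0.3383 = 0.01243 mol
Let x = n(Na2CO3), y = n(NaHCO3).
Titrant: 2x + 1y = 0.01243;  mass: 105.99x + 84.01y = 0.7067
Solving, x = 5.436 × 10^-3 mol, y = 1.554 × 10^-3 mol
mass of Na2CO3 = 5.436 × 10^-3 × 105.99 = 0.5761 g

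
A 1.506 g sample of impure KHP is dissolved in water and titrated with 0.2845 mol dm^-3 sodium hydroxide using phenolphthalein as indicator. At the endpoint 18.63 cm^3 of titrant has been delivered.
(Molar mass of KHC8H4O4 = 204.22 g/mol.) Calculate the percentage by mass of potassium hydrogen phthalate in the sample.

71.87 %

KHC8H4O4 + NaOH → KNaC8H4O4 + H2O
n(NaOH) = 0.01863 L × 0.2845 mol/L = 5.300 × 10^-3 mol
n(KHC8H4O4) = 5.300 × 10^-3 mol (1:1 ratio)
mass of KHC8H4O4 = 5.300 × 10^-3 × 204.22 g/mol = 1.082 g
% KHC8H4O4 = 1.082 / 1.506 × 100 = 71.87 %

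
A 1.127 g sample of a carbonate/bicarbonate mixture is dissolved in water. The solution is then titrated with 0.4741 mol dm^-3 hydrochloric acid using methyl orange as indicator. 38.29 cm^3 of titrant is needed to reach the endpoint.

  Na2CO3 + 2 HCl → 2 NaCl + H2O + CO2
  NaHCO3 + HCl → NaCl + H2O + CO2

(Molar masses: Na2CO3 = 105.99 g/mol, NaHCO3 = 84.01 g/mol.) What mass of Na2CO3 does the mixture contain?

0.6802 g

n(HCl) = 0.03829 × 0.4741 = 0.01815 mol
Let x = n(Na2CO3), y = n(NaHCO3).
Titrant: 2x + 1y = 0.01815;  mass: 105.99x + 84.01y = 1.127
Solving, x = 6.417 × 10^-3 mol, y = 5.319 × 10^-3 mol
mass of Na2CO3 = 6.417 × 10^-3 × 105.99 = 0.6802 g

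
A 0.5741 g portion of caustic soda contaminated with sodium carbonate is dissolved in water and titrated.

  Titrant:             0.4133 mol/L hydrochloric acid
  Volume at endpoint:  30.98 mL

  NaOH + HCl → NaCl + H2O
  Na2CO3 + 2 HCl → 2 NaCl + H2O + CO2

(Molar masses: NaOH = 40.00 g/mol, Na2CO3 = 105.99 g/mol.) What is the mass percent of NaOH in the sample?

56.00 %

n(HCl) = 0.03098 × 0.4133 = 0.01280 mol
Let x = n(NaOH), y = n(Na2CO3).
Titrant: 1x + 2y = 0.01280;  mass: 40.00x + 105.99y = 0.5741
Solving, x = 8.038 × 10^-3 mol, y = 2.383 × 10^-3 mol
mass of NaOH = 8.038 × 10^-3 × 40.00 = 0.3215 g
% NaOH = 0.3215 / 0.5741 × 100 = 56.00 %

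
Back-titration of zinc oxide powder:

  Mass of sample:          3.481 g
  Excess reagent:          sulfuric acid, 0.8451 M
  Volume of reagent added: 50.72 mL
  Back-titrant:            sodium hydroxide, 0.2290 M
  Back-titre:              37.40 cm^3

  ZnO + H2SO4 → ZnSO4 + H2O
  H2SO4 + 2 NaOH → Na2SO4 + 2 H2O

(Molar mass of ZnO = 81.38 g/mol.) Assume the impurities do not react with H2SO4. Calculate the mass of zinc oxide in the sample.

n(H2SO4) added = 0.05072 × 0.8451 = 0.04286 mol
n(NaOH) used in back-titration = 0.03740 × 0.2290 = 8.565 × 10^-3 mol
From the 1:2 ratio, n(H2SO4) left over = 1/2 × 8.565 × 10^-3 = 4.282 × 10^-3 mol
n(H2SO4) consumed by analyte = 0.04286 − 4.282 × 10^-3 = 0.03858 mol
n(ZnO) = 0.03858 mol (1:1 ratio)
mass of ZnO = 0.03858 × 81.38 = 3.140 g

3.140 g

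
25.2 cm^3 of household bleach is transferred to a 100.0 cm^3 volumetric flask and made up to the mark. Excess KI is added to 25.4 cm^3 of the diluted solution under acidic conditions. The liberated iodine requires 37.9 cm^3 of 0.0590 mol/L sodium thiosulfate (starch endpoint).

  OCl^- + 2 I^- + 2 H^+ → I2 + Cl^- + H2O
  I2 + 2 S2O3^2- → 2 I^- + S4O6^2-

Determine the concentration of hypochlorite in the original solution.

n(S2O3^2-) = 0.0379 × 0.0590 = 2.24 × 10^-3 mol
n(I2) = n(S2O3^2-)/2 = 1.12 × 10^-3 mol
n(OCl^-) in the aliquot = 1.12 × 10^-3 mol (1:1 ratio)
[OCl^-]_dilute = 1.12 × 10^-3 / 0.0254 = 0.0440 mol/L
[OCl^-]_original = 0.0440 × 100.0/25.2 = 0.175 mol/L

0.175 mol/L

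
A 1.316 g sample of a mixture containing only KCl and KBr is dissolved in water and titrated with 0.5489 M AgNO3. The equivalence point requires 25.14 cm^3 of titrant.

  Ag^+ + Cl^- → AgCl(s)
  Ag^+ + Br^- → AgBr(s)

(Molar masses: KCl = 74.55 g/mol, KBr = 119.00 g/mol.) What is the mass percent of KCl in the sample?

n(AgNO3) = 0.02514 × 0.5489 = 0.01380 mol
Let x = n(KCl), y = n(KBr).
Titrant: 1x + 1y = 0.01380;  mass: 74.55x + 119.00y = 1.316
Solving, x = 7.337 × 10^-3 mol, y = 6.463 × 10^-3 mol
mass of KCl = 7.337 × 10^-3 × 74.55 = 0.5470 g
% KCl = 0.5470 / 1.316 × 100 = 41.56 %

41.56 %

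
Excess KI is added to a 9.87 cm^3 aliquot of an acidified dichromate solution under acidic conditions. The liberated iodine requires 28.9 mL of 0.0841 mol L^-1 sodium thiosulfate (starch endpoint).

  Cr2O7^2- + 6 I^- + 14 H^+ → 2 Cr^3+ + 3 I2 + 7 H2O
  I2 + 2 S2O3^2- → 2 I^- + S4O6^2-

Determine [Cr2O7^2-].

n(S2O3^2-) = 0.0289 × 0.0841 = 2.43 × 10^-3 mol
n(I2) = n(S2O3^2-)/2 = 1.22 × 10^-3 mol
From the 1:3 ratio, n(Cr2O7^2-) in the aliquot = 1/3 × 1.22 × 10^-3 = 4.05 × 10^-4 mol
[Cr2O7^2-] = 4.05 × 10^-4 / 0.00987 = 0.0410 mol/L

0.0410 mol/L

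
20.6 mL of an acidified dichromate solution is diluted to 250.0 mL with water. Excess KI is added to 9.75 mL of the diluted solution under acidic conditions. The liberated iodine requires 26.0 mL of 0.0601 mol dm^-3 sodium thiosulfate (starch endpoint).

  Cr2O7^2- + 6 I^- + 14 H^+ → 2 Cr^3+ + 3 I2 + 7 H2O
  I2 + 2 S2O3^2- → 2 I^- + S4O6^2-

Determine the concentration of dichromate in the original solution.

n(S2O3^2-) = 0.0260 × 0.0601 = 1.56 × 10^-3 mol
n(I2) = n(S2O3^2-)/2 = 7.81 × 10^-4 mol
From the 1:3 ratio, n(Cr2O7^2-) in the aliquot = 1/3 × 7.81 × 10^-4 = 2.60 × 10^-4 mol
[Cr2O7^2-]_dilute = 2.60 × 10^-4 / 0.00975 = 0.0267 mol/L
[Cr2O7^2-]_original = 0.0267 × 250.0/20.6 = 0.324 mol/L

0.324 mol/L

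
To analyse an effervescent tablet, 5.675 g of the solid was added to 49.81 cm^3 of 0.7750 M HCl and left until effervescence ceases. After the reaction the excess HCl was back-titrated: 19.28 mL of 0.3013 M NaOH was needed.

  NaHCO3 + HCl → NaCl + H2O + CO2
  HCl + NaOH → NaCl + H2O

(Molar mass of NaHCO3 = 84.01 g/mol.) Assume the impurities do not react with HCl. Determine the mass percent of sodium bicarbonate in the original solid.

48.55 %

n(HCl) added = 0.04981 × 0.7750 = 0.03860 mol
n(NaOH) used in back-titration = 0.01928 × 0.3013 = 5.809 × 10^-3 mol
n(HCl) left over = 5.809 × 10^-3 mol (1:1 ratio)
n(HCl) consumed by analyte = 0.03860 − 5.809 × 10^-3 = 0.03279 mol
n(NaHCO3) = 0.03279 mol (1:1 ratio)
mass of NaHCO3 = 0.03279 × 84.01 = 2.755 g
% NaHCO3 = 2.755 / 5.675 × 100 = 48.55 %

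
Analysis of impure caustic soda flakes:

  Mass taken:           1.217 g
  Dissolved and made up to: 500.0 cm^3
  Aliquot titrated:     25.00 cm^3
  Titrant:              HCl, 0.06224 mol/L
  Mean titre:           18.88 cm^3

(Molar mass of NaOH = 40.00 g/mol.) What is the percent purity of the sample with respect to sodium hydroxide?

NaOH + HCl → NaCl + H2O
n(HCl) per titration = 0.01888 × 0.06224 = 1.175 × 10^-3 mol
n(NaOH) in each aliquot = 1.175 × 10^-3 mol (1:1 ratio)
n(NaOH) in the whole flask = 1.175 × 10^-3 × 500.0/25.00 = 0.02350 mol
mass of NaOH = 0.02350 × 40.00 = 0.9401 g
% NaOH = 0.9401 / 1.217 × 100 = 77.25 %

77.25 %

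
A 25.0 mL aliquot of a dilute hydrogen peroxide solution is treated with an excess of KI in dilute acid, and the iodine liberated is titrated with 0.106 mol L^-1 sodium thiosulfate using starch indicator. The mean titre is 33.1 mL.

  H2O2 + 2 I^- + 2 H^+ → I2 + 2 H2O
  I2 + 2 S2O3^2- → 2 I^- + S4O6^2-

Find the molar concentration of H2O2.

n(S2O3^2-) = 0.0331 × 0.106 = 3.51 × 10^-3 mol
n(I2) = n(S2O3^2-)/2 = 1.75 × 10^-3 mol
n(H2O2) in the aliquot = 1.75 × 10^-3 mol (1:1 ratio)
[H2O2] = 1.75 × 10^-3 / 0.0250 = 0.0702 mol/L

0.0702 mol/L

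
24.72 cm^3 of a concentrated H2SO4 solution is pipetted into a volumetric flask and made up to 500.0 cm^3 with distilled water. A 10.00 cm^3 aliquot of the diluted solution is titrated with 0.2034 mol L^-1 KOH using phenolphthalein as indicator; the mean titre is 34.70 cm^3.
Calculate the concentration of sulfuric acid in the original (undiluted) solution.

7.138 mol/L

H2SO4 + 2 KOH → K2SO4 + 2 H2O
n(KOH) = 0.03470 × 0.2034 = 7.058 × 10^-3 mol
From the 1:2 ratio, n(H2SO4) in the aliquot = 1/2 × 7.058 × 10^-3 = 3.529 × 10^-3 mol
[H2SO4]_dilute = 3.529 × 10^-3 / 0.01000 = 0.3529 mol/L
Dilution factor = 500.0 / 24.72 = 20.23
[H2SO4]_stock = 0.3529 × 20.23 = 7.138 mol/L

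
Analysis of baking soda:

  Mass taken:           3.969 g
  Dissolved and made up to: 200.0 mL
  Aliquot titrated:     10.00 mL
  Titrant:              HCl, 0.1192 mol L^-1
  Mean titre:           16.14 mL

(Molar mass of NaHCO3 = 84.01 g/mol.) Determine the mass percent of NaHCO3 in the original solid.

81.44 %

NaHCO3 + HCl → NaCl + H2O + CO2
n(HCl) per titration = 0.01614 × 0.1192 = 1.924 × 10^-3 mol
n(NaHCO3) in each aliquot = 1.924 × 10^-3 mol (1:1 ratio)
n(NaHCO3) in the whole flask = 1.924 × 10^-3 × 200.0/10.00 = 0.03848 mol
mass of NaHCO3 = 0.03848 × 84.01 = 3.233 g
% NaHCO3 = 3.233 / 3.969 × 100 = 81.44 %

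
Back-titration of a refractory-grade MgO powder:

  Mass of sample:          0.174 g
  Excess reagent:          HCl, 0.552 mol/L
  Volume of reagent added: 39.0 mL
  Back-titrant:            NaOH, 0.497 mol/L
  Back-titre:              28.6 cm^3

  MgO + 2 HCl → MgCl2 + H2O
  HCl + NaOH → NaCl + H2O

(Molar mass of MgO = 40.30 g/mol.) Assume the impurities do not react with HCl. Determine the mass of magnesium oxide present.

0.147 g

n(HCl) added = 0.0390 × 0.552 = 0.0215 mol
n(NaOH) used in back-titration = 0.0286 × 0.497 = 0.0142 mol
n(HCl) left over = 0.0142 mol (1:1 ratio)
n(HCl) consumed by analyte = 0.0215 − 0.0142 = 7.31 × 10^-3 mol
From the 1:2 ratio, n(MgO) = 1/2 × 7.31 × 10^-3 = 3.66 × 10^-3 mol
mass of MgO = 3.66 × 10^-3 × 40.30 = 0.147 g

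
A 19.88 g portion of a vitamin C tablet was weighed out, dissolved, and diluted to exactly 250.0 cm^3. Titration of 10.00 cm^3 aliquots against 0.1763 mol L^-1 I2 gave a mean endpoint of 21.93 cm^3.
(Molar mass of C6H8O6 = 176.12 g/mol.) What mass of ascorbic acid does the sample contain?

17.02 g

C6H8O6 + I2 → C6H6O6 + 2 HI
n(I2) per titration = 0.02193 × 0.1763 = 3.866 × 10^-3 mol
n(C6H8O6) in each aliquot = 3.866 × 10^-3 mol (1:1 ratio)
n(C6H8O6) in the whole flask = 3.866 × 10^-3 × 250.0/10.00 = 0.09666 mol
mass of C6H8O6 = 0.09666 × 176.12 = 17.02 g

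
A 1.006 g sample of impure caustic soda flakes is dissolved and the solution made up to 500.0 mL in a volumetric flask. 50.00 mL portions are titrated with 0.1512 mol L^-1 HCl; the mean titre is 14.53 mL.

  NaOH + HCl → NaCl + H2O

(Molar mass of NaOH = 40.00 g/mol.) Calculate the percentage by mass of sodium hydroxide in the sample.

87.35 %

n(HCl) per titration = 0.01453 × 0.1512 = 2.197 × 10^-3 mol
n(NaOH) in each aliquot = 2.197 × 10^-3 mol (1:1 ratio)
n(NaOH) in the whole flask = 2.197 × 10^-3 × 500.0/50.00 = 0.02197 mol
mass of NaOH = 0.02197 × 40.00 = 0.8788 g
% NaOH = 0.8788 / 1.006 × 100 = 87.35 %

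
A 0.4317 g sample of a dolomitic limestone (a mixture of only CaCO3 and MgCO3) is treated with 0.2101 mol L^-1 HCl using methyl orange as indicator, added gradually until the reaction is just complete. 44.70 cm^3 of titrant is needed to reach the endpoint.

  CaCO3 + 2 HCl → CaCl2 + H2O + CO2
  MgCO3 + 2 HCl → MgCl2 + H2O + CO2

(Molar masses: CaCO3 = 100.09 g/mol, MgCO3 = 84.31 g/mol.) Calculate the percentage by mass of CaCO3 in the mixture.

n(HCl) = 0.04470 × 0.2101 = 9.391 × 10^-3 mol
Let x = n(CaCO3), y = n(MgCO3).
Titrant: 2x + 2y = 9.391 × 10^-3;  mass: 100.09x + 84.31y = 0.4317
Solving, x = 2.269 × 10^-3 mol, y = 2.427 × 10^-3 mol
mass of CaCO3 = 2.269 × 10^-3 × 100.09 = 0.2271 g
% CaCO3 = 0.2271 / 0.4317 × 100 = 52.60 %

52.60 %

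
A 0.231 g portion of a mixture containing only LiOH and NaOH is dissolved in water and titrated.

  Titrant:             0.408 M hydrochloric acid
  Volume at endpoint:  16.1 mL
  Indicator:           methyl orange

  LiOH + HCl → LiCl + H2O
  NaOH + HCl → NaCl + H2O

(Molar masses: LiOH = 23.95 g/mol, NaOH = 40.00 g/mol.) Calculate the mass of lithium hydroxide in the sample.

n(HCl) = 0.0161 × 0.408 = 6.57 × 10^-3 mol
Let x = n(LiOH), y = n(NaOH).
Titrant: 1x + 1y = 6.57 × 10^-3;  mass: 23.95x + 40.00y = 0.231
Solving, x = 1.98 × 10^-3 mol, y = 4.59 × 10^-3 mol
mass of LiOH = 1.98 × 10^-3 × 23.95 = 0.0474 g

0.0474 g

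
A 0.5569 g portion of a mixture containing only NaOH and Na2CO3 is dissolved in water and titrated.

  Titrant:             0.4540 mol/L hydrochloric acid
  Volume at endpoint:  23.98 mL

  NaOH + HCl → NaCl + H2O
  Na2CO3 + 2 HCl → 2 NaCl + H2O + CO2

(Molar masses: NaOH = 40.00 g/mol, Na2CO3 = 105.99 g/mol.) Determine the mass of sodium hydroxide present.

0.06172 g

n(HCl) = 0.02398 × 0.4540 = 0.01089 mol
Let x = n(NaOH), y = n(Na2CO3).
Titrant: 1x + 2y = 0.01089;  mass: 40.00x + 105.99y = 0.5569
Solving, x = 1.543 × 10^-3 mol, y = 4.672 × 10^-3 mol
mass of NaOH = 1.543 × 10^-3 × 40.00 = 0.06172 g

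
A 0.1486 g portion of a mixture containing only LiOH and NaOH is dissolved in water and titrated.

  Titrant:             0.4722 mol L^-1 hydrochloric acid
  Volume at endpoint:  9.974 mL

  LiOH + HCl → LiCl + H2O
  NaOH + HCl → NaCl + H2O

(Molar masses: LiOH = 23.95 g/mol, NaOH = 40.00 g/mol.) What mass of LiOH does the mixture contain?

n(HCl) = 0.009974 × 0.4722 = 4.710 × 10^-3 mol
Let x = n(LiOH), y = n(NaOH).
Titrant: 1x + 1y = 4.710 × 10^-3;  mass: 23.95x + 40.00y = 0.1486
Solving, x = 2.479 × 10^-3 mol, y = 2.231 × 10^-3 mol
mass of LiOH = 2.479 × 10^-3 × 23.95 = 0.05937 g

0.05937 g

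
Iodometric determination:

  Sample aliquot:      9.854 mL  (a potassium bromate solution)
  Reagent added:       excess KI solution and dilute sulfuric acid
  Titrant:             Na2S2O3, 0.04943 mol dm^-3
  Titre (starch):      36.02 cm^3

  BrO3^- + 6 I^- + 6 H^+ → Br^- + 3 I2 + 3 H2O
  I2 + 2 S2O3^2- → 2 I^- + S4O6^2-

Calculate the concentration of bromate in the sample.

0.03011 mol/L

n(S2O3^2-) = 0.03602 × 0.04943 = 1.780 × 10^-3 mol
n(I2) = n(S2O3^2-)/2 = 8.902 × 10^-4 mol
From the 1:3 ratio, n(BrO3^-) in the aliquot = 1/3 × 8.902 × 10^-4 = 2.967 × 10^-4 mol
[BrO3^-] = 2.967 × 10^-4 / 0.009854 = 0.03011 mol/L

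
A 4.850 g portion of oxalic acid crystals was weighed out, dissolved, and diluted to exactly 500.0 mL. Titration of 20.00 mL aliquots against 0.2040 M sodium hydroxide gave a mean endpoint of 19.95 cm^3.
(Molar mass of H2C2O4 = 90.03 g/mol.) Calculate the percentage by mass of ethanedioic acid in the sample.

94.43 %

H2C2O4 + 2 NaOH → Na2C2O4 + 2 H2O
n(NaOH) per titration = 0.01995 × 0.2040 = 4.070 × 10^-3 mol
From the 1:2 ratio, n(H2C2O4) in each aliquot = 1/2 × 4.070 × 10^-3 = 2.035 × 10^-3 mol
n(H2C2O4) in the whole flask = 2.035 × 10^-3 × 500.0/20.00 = 0.05087 mol
mass of H2C2O4 = 0.05087 × 90.03 = 4.580 g
% H2C2O4 = 4.580 / 4.850 × 100 = 94.43 %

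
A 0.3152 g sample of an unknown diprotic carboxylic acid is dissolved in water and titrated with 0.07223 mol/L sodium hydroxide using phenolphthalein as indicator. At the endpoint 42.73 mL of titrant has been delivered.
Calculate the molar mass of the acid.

n(NaOH) = 0.04273 L × 0.07223 mol/L = 3.086 × 10^-3 mol
From the 1:2 ratio, n(H2A) = 1/2 × 3.086 × 10^-3 = 1.543 × 10^-3 mol
M = m / n = 0.3152 g / 1.543 × 10^-3 mol = 204.3 g/mol

204.3 g/mol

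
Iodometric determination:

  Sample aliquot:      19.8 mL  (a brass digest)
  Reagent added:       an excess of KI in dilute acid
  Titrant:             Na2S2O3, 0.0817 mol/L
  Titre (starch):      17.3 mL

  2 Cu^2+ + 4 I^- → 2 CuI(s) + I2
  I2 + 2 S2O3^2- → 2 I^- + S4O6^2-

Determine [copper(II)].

n(S2O3^2-) = 0.0173 × 0.0817 = 1.41 × 10^-3 mol
n(I2) = n(S2O3^2-)/2 = 7.07 × 10^-4 mol
From the 2:1 ratio, n(Cu2+) in the aliquot = 2/1 × 7.07 × 10^-4 = 1.41 × 10^-3 mol
[Cu2+] = 1.41 × 10^-3 / 0.0198 = 0.0714 mol/L

0.0714 mol/L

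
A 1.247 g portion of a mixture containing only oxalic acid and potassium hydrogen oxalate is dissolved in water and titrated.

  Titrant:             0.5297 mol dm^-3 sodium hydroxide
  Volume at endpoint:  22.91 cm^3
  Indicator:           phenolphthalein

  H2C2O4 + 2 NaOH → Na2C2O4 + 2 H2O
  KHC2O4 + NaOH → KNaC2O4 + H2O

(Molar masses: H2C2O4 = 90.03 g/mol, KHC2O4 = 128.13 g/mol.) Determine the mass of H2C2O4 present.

n(NaOH) = 0.02291 × 0.5297 = 0.01214 mol
Let x = n(H2C2O4), y = n(KHC2O4).
Titrant: 2x + 1y = 0.01214;  mass: 90.03x + 128.13y = 1.247
Solving, x = 1.852 × 10^-3 mol, y = 8.431 × 10^-3 mol
mass of H2C2O4 = 1.852 × 10^-3 × 90.03 = 0.1668 g

0.1668 g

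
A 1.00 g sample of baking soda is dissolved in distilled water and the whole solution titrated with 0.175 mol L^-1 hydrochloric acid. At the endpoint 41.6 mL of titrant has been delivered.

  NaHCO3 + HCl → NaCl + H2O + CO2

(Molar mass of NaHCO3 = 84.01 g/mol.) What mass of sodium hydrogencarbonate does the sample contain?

n(HCl) = 0.0416 L × 0.175 mol/L = 7.28 × 10^-3 mol
n(NaHCO3) = 7.28 × 10^-3 mol (1:1 ratio)
mass of NaHCO3 = 7.28 × 10^-3 × 84.01 g/mol = 0.612 g

0.612 g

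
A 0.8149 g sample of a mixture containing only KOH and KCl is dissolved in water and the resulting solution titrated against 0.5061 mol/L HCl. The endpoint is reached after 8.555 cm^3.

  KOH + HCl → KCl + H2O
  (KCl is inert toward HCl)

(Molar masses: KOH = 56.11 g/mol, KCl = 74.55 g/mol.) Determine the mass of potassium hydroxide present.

0.2429 g

n(HCl) = 0.008555 × 0.5061 = 4.330 × 10^-3 mol
Let x = n(KOH), y = n(KCl).
Titrant: 1x = 4.330 × 10^-3;  mass: 56.11x + 74.55y = 0.8149
Solving, x = 4.330 × 10^-3 mol, y = 7.672 × 10^-3 mol
mass of KOH = 4.330 × 10^-3 × 56.11 = 0.2429 g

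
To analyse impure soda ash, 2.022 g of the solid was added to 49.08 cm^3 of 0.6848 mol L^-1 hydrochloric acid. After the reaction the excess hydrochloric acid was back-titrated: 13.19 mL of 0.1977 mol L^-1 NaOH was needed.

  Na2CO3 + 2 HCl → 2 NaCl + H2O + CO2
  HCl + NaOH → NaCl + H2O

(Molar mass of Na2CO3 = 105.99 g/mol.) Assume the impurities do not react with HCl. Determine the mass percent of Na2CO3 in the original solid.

81.25 %

n(HCl) added = 0.04908 × 0.6848 = 0.03361 mol
n(NaOH) used in back-titration = 0.01319 × 0.1977 = 2.608 × 10^-3 mol
n(HCl) left over = 2.608 × 10^-3 mol (1:1 ratio)
n(HCl) consumed by analyte = 0.03361 − 2.608 × 10^-3 = 0.03100 mol
From the 1:2 ratio, n(Na2CO3) = 1/2 × 0.03100 = 0.01550 mol
mass of Na2CO3 = 0.01550 × 105.99 = 1.643 g
% Na2CO3 = 1.643 / 2.022 × 100 = 81.25 %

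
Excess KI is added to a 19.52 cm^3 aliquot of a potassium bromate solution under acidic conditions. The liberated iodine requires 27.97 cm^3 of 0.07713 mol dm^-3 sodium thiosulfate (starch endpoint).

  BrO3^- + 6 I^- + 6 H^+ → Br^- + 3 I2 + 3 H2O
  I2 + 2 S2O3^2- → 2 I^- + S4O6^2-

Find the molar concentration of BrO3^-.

n(S2O3^2-) = 0.02797 × 0.07713 = 2.157 × 10^-3 mol
n(I2) = n(S2O3^2-)/2 = 1.079 × 10^-3 mol
From the 1:3 ratio, n(BrO3^-) in the aliquot = 1/3 × 1.079 × 10^-3 = 3.596 × 10^-4 mol
[BrO3^-] = 3.596 × 10^-4 / 0.01952 = 0.01842 mol/L

0.01842 mol/L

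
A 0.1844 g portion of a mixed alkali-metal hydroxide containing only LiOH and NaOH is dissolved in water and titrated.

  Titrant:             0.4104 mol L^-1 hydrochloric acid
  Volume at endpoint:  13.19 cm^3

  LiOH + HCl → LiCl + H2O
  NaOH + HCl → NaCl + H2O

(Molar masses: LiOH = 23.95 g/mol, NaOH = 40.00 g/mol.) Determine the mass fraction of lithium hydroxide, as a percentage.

n(HCl) = 0.01319 × 0.4104 = 5.413 × 10^-3 mol
Let x = n(LiOH), y = n(NaOH).
Titrant: 1x + 1y = 5.413 × 10^-3;  mass: 23.95x + 40.00y = 0.1844
Solving, x = 2.002 × 10^-3 mol, y = 3.411 × 10^-3 mol
mass of LiOH = 2.002 × 10^-3 × 23.95 = 0.04794 g
% LiOH = 0.04794 / 0.1844 × 100 = 26.00 %

26.00 %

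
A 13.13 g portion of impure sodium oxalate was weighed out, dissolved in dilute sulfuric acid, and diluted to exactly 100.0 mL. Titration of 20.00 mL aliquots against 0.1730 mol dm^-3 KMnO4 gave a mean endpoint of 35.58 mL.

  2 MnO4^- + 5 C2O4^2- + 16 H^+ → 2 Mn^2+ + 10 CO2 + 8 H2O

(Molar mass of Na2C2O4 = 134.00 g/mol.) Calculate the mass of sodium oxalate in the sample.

10.31 g

n(KMnO4) per titration = 0.03558 × 0.1730 = 6.155 × 10^-3 mol
From the 5:2 ratio, n(Na2C2O4) in each aliquot = 5/2 × 6.155 × 10^-3 = 0.01539 mol
n(Na2C2O4) in the whole flask = 0.01539 × 100.0/20.00 = 0.07694 mol
mass of Na2C2O4 = 0.07694 × 134.00 = 10.31 g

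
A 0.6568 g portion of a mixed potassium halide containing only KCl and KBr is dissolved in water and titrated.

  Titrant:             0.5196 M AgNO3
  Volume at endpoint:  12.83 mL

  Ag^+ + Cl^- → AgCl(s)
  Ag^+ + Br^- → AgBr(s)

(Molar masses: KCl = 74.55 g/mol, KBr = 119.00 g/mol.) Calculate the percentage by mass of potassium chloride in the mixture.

34.86 %

n(AgNO3) = 0.01283 × 0.5196 = 6.666 × 10^-3 mol
Let x = n(KCl), y = n(KBr).
Titrant: 1x + 1y = 6.666 × 10^-3;  mass: 74.55x + 119.00y = 0.6568
Solving, x = 3.071 × 10^-3 mol, y = 3.595 × 10^-3 mol
mass of KCl = 3.071 × 10^-3 × 74.55 = 0.2289 g
% KCl = 0.2289 / 0.6568 × 100 = 34.86 %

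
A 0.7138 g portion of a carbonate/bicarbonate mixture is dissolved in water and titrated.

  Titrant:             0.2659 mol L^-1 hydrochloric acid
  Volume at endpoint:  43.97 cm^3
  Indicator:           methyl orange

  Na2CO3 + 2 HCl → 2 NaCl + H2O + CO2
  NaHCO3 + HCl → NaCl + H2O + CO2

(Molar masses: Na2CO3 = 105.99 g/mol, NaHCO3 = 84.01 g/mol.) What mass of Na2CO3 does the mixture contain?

n(HCl) = 0.04397 × 0.2659 = 0.01169 mol
Let x = n(Na2CO3), y = n(NaHCO3).
Titrant: 2x + 1y = 0.01169;  mass: 105.99x + 84.01y = 0.7138
Solving, x = 4.327 × 10^-3 mol, y = 3.037 × 10^-3 mol
mass of Na2CO3 = 4.327 × 10^-3 × 105.99 = 0.4586 g

0.4586 g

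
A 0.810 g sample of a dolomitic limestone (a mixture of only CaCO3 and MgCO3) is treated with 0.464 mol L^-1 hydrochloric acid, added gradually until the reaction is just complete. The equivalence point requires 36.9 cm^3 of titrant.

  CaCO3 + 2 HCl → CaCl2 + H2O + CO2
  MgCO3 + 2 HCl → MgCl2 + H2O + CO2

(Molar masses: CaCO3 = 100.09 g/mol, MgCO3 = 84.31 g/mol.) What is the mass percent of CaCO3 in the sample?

n(HCl) = 0.0369 × 0.464 = 0.0171 mol
Let x = n(CaCO3), y = n(MgCO3).
Titrant: 2x + 2y = 0.0171;  mass: 100.09x + 84.31y = 0.810
Solving, x = 5.59 × 10^-3 mol, y = 2.97 × 10^-3 mol
mass of CaCO3 = 5.59 × 10^-3 × 100.09 = 0.560 g
% CaCO3 = 0.560 / 0.810 × 100 = 69.1 %

69.1 %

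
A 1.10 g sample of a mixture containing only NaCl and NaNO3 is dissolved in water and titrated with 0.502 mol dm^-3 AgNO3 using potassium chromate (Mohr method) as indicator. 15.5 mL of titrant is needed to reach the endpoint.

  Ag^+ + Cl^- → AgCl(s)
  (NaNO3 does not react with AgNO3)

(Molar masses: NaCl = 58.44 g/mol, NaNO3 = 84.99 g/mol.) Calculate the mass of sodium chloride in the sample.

0.455 g

n(AgNO3) = 0.0155 × 0.502 = 7.78 × 10^-3 mol
Let x = n(NaCl), y = n(NaNO3).
Titrant: 1x = 7.78 × 10^-3;  mass: 58.44x + 84.99y = 1.10
Solving, x = 7.78 × 10^-3 mol, y = 7.59 × 10^-3 mol
mass of NaCl = 7.78 × 10^-3 × 58.44 = 0.455 g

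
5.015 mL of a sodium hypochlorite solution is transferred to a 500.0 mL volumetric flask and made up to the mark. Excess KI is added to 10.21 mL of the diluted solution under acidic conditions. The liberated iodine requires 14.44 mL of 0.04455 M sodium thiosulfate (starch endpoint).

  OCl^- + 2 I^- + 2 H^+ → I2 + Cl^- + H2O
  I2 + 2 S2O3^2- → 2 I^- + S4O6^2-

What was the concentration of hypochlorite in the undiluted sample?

n(S2O3^2-) = 0.01444 × 0.04455 = 6.433 × 10^-4 mol
n(I2) = n(S2O3^2-)/2 = 3.217 × 10^-4 mol
n(OCl^-) in the aliquot = 3.217 × 10^-4 mol (1:1 ratio)
[OCl^-]_dilute = 3.217 × 10^-4 / 0.01021 = 0.03150 mol/L
[OCl^-]_original = 0.03150 × 500.0/5.015 = 3.141 mol/L

3.141 M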